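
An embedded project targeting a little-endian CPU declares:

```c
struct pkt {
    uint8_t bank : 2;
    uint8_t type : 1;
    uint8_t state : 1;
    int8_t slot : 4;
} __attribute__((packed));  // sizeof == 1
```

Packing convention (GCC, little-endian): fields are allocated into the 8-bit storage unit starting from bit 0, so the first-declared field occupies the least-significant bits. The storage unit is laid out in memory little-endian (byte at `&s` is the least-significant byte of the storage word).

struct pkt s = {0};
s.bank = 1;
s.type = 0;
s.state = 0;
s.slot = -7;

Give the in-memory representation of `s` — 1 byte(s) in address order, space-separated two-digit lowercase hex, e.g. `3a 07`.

91

bank (2b) val=1 bits=0x1 at bit 0: 0x01
type (1b) val=0 bits=0x0 at bit 2: 0x01
state (1b) val=0 bits=0x0 at bit 3: 0x01
slot (4b) val=-7 bits=0x9 at bit 4: 0x91
word = 0x91 → little-endian bytes:
  [0]=0x91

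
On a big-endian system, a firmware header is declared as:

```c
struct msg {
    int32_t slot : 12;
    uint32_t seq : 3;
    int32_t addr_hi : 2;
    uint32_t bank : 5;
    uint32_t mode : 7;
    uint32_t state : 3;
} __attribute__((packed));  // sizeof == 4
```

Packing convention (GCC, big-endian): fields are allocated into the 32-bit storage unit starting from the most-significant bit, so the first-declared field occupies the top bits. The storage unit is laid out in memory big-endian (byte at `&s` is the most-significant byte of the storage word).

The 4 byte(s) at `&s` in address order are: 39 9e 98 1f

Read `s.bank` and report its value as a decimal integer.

6

[0]=0x39 [1]=0x9e [2]=0x98 [3]=0x1f (big-endian) → word 0x399e981f
slot:12 @ bit 20 → (0x399e981f>>20)&0xfff = 0x399
seq:3 @ bit 17 → (0x399e981f>>17)&0x7 = 0x7
addr_hi:2 @ bit 15 → (0x399e981f>>15)&0x3 = 0x1
bank:5 @ bit 10 → (0x399e981f>>10)&0x1f = 0x6  ←
mode:7 @ bit 3 → (0x399e981f>>3)&0x7f = 0x3
state:3 @ bit 0 → (0x399e981f>>0)&0x7 = 0x7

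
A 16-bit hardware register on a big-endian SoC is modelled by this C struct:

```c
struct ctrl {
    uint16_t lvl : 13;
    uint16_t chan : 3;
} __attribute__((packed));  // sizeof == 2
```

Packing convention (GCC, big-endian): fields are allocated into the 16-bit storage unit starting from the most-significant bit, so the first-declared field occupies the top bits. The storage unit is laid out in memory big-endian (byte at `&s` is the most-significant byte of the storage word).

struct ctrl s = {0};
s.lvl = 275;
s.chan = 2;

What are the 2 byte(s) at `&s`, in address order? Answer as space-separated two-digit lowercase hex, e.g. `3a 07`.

[3+:13] lvl=275 & 0x1fff = 0x113; word=0x0898
[0+:3] chan=2 & 0x7 = 0x2; word=0x089a
word = 0x089a → big-endian bytes:
  [0]=0x08  [1]=0x9a

08 9a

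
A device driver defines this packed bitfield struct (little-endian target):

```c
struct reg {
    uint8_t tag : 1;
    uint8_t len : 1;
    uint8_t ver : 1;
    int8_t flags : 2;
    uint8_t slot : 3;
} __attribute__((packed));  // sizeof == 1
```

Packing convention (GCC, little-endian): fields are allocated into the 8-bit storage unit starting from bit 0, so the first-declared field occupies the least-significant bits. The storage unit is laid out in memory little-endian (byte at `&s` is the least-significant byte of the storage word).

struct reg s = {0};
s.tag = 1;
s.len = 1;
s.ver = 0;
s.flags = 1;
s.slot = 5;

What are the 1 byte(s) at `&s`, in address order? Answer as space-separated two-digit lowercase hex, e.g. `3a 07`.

[0+:1] tag=1 & 0x1 = 0x1; word=0x01
[1+:1] len=1 & 0x1 = 0x1; word=0x03
[2+:1] ver=0 & 0x1 = 0x0; word=0x03
[3+:2] flags=1 & 0x3 = 0x1; word=0x0b
[5+:3] slot=5 & 0x7 = 0x5; word=0xab
word = 0xab → little-endian bytes:
  [0]=0xab

ab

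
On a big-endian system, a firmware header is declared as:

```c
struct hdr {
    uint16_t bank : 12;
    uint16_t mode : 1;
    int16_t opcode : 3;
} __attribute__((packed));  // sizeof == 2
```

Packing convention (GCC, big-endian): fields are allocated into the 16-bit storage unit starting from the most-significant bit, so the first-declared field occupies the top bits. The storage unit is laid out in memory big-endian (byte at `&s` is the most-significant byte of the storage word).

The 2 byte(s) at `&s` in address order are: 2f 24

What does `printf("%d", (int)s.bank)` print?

[0]=0x2f [1]=0x24 (big-endian) → word 0x2f24
bank [4+:12] = (word>>4) & 0xfff = 754  ←
mode [3+:1] = (word>>3) & 0x1 = 0
opcode [0+:3] = (word>>0) & 0x7 = 4

754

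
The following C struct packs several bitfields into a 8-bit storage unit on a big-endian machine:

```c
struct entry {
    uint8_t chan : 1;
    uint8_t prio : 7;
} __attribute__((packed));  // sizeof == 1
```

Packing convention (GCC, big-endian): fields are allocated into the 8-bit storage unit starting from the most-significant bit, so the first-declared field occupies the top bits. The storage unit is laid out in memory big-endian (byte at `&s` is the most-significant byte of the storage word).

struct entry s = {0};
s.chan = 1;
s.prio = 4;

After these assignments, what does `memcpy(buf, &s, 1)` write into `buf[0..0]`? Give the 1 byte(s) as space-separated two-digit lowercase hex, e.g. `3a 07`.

84

chan (1b) val=1 bits=0x1 at bit 7: 0x80
prio (7b) val=4 bits=0x4 at bit 0: 0x84
word = 0x84 → big-endian bytes:
  [0]=0x84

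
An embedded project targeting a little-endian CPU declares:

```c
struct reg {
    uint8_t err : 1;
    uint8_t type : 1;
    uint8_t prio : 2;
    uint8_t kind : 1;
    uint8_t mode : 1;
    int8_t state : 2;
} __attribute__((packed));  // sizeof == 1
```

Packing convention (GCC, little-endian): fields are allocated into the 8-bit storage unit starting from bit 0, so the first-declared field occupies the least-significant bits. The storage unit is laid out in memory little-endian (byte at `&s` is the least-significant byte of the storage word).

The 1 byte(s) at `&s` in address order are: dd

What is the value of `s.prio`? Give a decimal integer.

3

[0]=0xdd (little-endian) → word 0xdd
err [0+:1] = (word>>0) & 0x1 = 1
type [1+:1] = (word>>1) & 0x1 = 0
prio [2+:2] = (word>>2) & 0x3 = 3  ←
kind [4+:1] = (word>>4) & 0x1 = 1
mode [5+:1] = (word>>5) & 0x1 = 0
state [6+:2] = (word>>6) & 0x3 = 3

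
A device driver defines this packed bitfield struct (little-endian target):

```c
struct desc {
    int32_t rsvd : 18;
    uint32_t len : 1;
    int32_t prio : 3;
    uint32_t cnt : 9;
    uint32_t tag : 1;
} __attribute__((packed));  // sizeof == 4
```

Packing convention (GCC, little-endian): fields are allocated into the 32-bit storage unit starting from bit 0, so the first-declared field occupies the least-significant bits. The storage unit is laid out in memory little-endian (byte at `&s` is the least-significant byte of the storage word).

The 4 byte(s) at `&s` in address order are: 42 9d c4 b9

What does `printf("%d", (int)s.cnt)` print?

[0]=0x42 [1]=0x9d [2]=0xc4 [3]=0xb9 (little-endian) → word 0xb9c49d42
rsvd [0+:18] = (word>>0) & 0x3ffff = 40258
len [18+:1] = (word>>18) & 0x1 = 1
prio [19+:3] = (word>>19) & 0x7 = 0
cnt [22+:9] = (word>>22) & 0x1ff = 231  ←
tag [31+:1] = (word>>31) & 0x1 = 1

231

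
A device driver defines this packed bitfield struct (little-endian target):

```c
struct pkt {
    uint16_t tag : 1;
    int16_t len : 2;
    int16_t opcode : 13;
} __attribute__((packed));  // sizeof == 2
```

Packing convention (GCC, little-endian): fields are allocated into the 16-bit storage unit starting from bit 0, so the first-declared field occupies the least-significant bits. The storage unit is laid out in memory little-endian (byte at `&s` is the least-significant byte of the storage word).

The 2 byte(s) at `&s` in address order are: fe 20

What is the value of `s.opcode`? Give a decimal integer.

1055

[0]=0xfe [1]=0x20 (little-endian) → word 0x20fe
tag [0+:1] = (word>>0) & 0x1 = 0
len [1+:2] = (word>>1) & 0x3 = 3
opcode [3+:13] = (word>>3) & 0x1fff = 1055  ←
opcode signed 13b, MSB=0: value = 1055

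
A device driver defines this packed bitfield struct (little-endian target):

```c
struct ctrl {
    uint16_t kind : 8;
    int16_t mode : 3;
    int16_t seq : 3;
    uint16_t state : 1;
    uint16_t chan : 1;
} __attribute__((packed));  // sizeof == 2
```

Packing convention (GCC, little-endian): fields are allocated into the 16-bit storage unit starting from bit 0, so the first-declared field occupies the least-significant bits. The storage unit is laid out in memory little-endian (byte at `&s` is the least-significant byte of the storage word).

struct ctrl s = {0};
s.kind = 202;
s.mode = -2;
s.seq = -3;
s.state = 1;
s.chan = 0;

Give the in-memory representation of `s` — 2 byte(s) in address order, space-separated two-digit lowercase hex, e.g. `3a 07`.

[0+:8] kind=202 & 0xff = 0xca; word=0x00ca
[8+:3] mode=-2 & 0x7 = 0x6; word=0x06ca
[11+:3] seq=-3 & 0x7 = 0x5; word=0x2eca
[14+:1] state=1 & 0x1 = 0x1; word=0x6eca
[15+:1] chan=0 & 0x1 = 0x0; word=0x6eca
word = 0x6eca → little-endian bytes:
  [0]=0xca  [1]=0x6e

ca 6e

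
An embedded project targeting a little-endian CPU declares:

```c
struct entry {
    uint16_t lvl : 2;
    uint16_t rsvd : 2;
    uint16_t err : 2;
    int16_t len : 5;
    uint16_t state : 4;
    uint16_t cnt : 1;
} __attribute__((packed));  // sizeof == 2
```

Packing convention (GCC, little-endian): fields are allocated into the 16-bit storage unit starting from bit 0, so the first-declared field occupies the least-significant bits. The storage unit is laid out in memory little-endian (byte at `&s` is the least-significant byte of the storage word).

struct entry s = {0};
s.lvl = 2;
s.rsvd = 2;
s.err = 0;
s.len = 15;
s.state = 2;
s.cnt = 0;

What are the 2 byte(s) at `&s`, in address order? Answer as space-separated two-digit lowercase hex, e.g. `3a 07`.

ca 13

[0+:2] lvl=2 & 0x3 = 0x2; word=0x0002
[2+:2] rsvd=2 & 0x3 = 0x2; word=0x000a
[4+:2] err=0 & 0x3 = 0x0; word=0x000a
[6+:5] len=15 & 0x1f = 0xf; word=0x03ca
[11+:4] state=2 & 0xf = 0x2; word=0x13ca
[15+:1] cnt=0 & 0x1 = 0x0; word=0x13ca
word = 0x13ca → little-endian bytes:
  [0]=0xca  [1]=0x13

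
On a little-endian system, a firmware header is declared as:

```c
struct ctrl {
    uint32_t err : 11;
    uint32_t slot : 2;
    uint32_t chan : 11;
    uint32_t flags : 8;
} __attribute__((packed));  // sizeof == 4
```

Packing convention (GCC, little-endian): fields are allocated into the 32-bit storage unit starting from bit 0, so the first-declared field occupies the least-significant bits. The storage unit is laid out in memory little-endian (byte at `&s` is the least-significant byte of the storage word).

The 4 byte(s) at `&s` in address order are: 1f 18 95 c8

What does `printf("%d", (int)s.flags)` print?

[0]=0x1f [1]=0x18 [2]=0x95 [3]=0xc8 (little-endian) → word 0xc895181f
err:11 @ bit 0 → (0xc895181f>>0)&0x7ff = 0x1f
slot:2 @ bit 11 → (0xc895181f>>11)&0x3 = 0x3
chan:11 @ bit 13 → (0xc895181f>>13)&0x7ff = 0x4a8
flags:8 @ bit 24 → (0xc895181f>>24)&0xff = 0xc8  ←

200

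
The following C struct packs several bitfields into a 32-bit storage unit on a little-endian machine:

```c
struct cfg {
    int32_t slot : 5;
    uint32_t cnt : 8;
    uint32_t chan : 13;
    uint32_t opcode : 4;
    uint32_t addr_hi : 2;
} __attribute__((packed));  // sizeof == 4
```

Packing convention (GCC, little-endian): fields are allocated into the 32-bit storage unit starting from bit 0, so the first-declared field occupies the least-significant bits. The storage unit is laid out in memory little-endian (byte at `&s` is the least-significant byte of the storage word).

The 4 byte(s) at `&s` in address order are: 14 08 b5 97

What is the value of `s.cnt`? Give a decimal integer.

64

[0]=0x14 [1]=0x08 [2]=0xb5 [3]=0x97 (little-endian) → word 0x97b50814
slot:5 @ bit 0 → (0x97b50814>>0)&0x1f = 0x14
cnt:8 @ bit 5 → (0x97b50814>>5)&0xff = 0x40  ←
chan:13 @ bit 13 → (0x97b50814>>13)&0x1fff = 0x1da8
opcode:4 @ bit 26 → (0x97b50814>>26)&0xf = 0x5
addr_hi:2 @ bit 30 → (0x97b50814>>30)&0x3 = 0x2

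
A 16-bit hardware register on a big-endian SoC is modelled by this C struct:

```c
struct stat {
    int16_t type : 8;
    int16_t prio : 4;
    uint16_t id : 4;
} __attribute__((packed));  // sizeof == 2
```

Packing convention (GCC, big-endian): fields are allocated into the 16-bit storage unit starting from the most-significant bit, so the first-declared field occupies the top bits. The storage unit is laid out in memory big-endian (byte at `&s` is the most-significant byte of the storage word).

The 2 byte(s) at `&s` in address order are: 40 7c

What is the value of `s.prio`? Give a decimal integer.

[0]=0x40 [1]=0x7c (big-endian) → word 0x407c
type:8 @ bit 8 → (0x407c>>8)&0xff = 0x40
prio:4 @ bit 4 → (0x407c>>4)&0xf = 0x7  ←
id:4 @ bit 0 → (0x407c>>0)&0xf = 0xc
prio signed 4b, MSB=0: value = 7

7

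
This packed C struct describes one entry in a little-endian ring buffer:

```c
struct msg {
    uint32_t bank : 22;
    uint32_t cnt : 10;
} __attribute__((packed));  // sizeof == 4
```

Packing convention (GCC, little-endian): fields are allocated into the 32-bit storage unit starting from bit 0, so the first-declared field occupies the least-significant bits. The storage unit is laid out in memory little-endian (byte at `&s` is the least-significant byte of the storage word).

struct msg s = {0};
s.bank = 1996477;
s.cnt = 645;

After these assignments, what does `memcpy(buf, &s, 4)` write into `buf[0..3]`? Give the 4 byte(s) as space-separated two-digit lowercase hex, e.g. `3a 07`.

bank:22 = 1996477 → 0x1e76bd << 0 → word 0x001e76bd
cnt:10 = 645 → 0x285 << 22 → word 0xa15e76bd
word = 0xa15e76bd → little-endian bytes:
  [0]=0xbd  [1]=0x76  [2]=0x5e  [3]=0xa1

bd 76 5e a1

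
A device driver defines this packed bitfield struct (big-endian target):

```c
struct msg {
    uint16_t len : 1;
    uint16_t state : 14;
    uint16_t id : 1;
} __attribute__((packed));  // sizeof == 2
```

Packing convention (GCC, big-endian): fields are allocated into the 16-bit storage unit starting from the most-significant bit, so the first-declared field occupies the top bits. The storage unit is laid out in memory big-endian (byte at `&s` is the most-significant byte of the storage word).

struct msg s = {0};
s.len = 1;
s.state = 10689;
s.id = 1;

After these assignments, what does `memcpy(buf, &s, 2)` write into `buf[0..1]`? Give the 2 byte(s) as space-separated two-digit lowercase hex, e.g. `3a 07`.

d3 83

len:1 = 1 → 0x1 << 15 → word 0x8000
state:14 = 10689 → 0x29c1 << 1 → word 0xd382
id:1 = 1 → 0x1 << 0 → word 0xd383
word = 0xd383 → big-endian bytes:
  [0]=0xd3  [1]=0x83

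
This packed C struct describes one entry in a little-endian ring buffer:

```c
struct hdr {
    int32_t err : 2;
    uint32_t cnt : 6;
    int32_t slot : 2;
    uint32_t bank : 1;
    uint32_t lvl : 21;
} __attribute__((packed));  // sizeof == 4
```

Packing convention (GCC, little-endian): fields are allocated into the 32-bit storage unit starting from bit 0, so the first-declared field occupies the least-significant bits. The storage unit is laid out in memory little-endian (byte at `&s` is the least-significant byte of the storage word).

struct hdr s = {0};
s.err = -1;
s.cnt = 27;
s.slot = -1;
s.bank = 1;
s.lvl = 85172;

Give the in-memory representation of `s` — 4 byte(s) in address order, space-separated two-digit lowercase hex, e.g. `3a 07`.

6f a7 65 0a

err (2b) val=-1 bits=0x3 at bit 0: 0x00000003
cnt (6b) val=27 bits=0x1b at bit 2: 0x0000006f
slot (2b) val=-1 bits=0x3 at bit 8: 0x0000036f
bank (1b) val=1 bits=0x1 at bit 10: 0x0000076f
lvl (21b) val=85172 bits=0x14cb4 at bit 11: 0x0a65a76f
word = 0x0a65a76f → little-endian bytes:
  [0]=0x6f  [1]=0xa7  [2]=0x65  [3]=0x0a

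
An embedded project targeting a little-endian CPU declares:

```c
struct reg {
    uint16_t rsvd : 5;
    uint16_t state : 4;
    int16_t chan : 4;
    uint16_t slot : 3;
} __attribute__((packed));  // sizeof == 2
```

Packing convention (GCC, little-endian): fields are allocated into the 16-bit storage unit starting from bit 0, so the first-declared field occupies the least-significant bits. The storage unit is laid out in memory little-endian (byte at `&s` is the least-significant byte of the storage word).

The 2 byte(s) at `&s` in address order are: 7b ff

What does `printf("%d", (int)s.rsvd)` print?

27

[0]=0x7b [1]=0xff (little-endian) → word 0xff7b
rsvd [0+:5] = (word>>0) & 0x1f = 27  ←
state [5+:4] = (word>>5) & 0xf = 11
chan [9+:4] = (word>>9) & 0xf = 15
slot [13+:3] = (word>>13) & 0x7 = 7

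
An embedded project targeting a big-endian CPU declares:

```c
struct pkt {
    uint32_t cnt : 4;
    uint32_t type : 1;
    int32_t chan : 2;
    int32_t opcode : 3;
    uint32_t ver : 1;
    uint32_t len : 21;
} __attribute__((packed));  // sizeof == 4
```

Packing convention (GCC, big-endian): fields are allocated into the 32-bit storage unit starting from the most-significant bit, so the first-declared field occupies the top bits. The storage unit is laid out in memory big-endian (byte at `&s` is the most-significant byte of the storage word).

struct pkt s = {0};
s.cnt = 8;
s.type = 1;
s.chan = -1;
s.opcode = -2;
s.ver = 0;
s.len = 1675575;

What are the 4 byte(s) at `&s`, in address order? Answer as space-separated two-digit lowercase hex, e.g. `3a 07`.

[28+:4] cnt=8 & 0xf = 0x8; word=0x80000000
[27+:1] type=1 & 0x1 = 0x1; word=0x88000000
[25+:2] chan=-1 & 0x3 = 0x3; word=0x8e000000
[22+:3] opcode=-2 & 0x7 = 0x6; word=0x8f800000
[21+:1] ver=0 & 0x1 = 0x0; word=0x8f800000
[0+:21] len=1675575 & 0x1fffff = 0x199137; word=0x8f999137
word = 0x8f999137 → big-endian bytes:
  [0]=0x8f  [1]=0x99  [2]=0x91  [3]=0x37

8f 99 91 37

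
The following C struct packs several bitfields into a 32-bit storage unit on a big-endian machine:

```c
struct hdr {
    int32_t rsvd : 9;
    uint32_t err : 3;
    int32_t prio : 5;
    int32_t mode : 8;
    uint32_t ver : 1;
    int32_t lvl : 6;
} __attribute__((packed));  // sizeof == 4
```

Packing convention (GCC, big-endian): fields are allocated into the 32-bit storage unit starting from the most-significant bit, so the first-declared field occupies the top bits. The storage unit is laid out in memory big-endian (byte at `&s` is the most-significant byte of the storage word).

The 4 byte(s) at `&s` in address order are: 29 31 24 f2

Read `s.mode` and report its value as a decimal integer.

73

[0]=0x29 [1]=0x31 [2]=0x24 [3]=0xf2 (big-endian) → word 0x293124f2
rsvd:9 @ bit 23 → (0x293124f2>>23)&0x1ff = 0x52
err:3 @ bit 20 → (0x293124f2>>20)&0x7 = 0x3
prio:5 @ bit 15 → (0x293124f2>>15)&0x1f = 0x2
mode:8 @ bit 7 → (0x293124f2>>7)&0xff = 0x49  ←
ver:1 @ bit 6 → (0x293124f2>>6)&0x1 = 0x1
lvl:6 @ bit 0 → (0x293124f2>>0)&0x3f = 0x32
mode signed 8b, MSB=0: value = 73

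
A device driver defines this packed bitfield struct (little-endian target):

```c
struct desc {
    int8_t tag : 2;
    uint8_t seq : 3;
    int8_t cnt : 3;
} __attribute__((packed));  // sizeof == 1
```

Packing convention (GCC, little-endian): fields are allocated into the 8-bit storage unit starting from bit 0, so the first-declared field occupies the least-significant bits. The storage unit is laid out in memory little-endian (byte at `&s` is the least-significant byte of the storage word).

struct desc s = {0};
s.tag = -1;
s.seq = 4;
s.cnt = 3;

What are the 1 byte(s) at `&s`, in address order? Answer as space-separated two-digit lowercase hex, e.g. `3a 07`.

73

tag:2 = -1 → 0x3 << 0 → word 0x03
seq:3 = 4 → 0x4 << 2 → word 0x13
cnt:3 = 3 → 0x3 << 5 → word 0x73
word = 0x73 → little-endian bytes:
  [0]=0x73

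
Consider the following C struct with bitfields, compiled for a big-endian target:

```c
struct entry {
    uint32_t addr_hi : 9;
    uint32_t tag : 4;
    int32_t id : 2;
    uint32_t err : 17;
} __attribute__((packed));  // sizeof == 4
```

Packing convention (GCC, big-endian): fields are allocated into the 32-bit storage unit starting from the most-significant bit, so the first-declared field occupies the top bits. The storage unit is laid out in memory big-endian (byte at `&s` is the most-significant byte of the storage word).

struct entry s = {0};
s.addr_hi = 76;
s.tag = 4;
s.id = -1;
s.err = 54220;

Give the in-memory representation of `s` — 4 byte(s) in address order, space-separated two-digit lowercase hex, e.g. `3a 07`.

26 26 d3 cc

addr_hi (9b) val=76 bits=0x4c at bit 23: 0x26000000
tag (4b) val=4 bits=0x4 at bit 19: 0x26200000
id (2b) val=-1 bits=0x3 at bit 17: 0x26260000
err (17b) val=54220 bits=0xd3cc at bit 0: 0x2626d3cc
word = 0x2626d3cc → big-endian bytes:
  [0]=0x26  [1]=0x26  [2]=0xd3  [3]=0xcc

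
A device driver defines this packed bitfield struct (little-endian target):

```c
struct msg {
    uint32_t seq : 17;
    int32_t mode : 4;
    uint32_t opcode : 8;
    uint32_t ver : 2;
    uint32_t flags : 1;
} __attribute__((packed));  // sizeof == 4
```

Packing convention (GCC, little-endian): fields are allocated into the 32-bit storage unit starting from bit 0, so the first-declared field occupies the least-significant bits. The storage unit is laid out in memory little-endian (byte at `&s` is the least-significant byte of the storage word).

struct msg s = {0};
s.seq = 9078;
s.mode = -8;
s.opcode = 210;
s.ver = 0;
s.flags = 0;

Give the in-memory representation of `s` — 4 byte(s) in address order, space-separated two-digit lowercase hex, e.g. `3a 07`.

[0+:17] seq=9078 & 0x1ffff = 0x2376; word=0x00002376
[17+:4] mode=-8 & 0xf = 0x8; word=0x00102376
[21+:8] opcode=210 & 0xff = 0xd2; word=0x1a502376
[29+:2] ver=0 & 0x3 = 0x0; word=0x1a502376
[31+:1] flags=0 & 0x1 = 0x0; word=0x1a502376
word = 0x1a502376 → little-endian bytes:
  [0]=0x76  [1]=0x23  [2]=0x50  [3]=0x1a

76 23 50 1a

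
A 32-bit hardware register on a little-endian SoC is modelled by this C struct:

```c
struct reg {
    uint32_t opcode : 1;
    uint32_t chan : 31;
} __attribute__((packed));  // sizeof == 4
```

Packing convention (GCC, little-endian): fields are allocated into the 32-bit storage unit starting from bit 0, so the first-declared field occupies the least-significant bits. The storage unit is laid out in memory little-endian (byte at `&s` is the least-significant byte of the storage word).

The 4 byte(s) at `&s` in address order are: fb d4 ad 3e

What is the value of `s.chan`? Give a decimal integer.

525789821

[0]=0xfb [1]=0xd4 [2]=0xad [3]=0x3e (little-endian) → word 0x3eadd4fb
opcode [0+:1] = (word>>0) & 0x1 = 1
chan [1+:31] = (word>>1) & 0x7fffffff = 525789821  ←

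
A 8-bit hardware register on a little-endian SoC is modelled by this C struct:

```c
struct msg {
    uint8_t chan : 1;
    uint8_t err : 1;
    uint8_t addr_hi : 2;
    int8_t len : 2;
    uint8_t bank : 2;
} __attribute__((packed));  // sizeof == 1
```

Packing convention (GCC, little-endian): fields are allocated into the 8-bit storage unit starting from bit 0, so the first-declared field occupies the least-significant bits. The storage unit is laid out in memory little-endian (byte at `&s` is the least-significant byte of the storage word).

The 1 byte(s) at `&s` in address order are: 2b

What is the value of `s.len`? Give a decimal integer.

[0]=0x2b (little-endian) → word 0x2b
chan [0+:1] = (word>>0) & 0x1 = 1
err [1+:1] = (word>>1) & 0x1 = 1
addr_hi [2+:2] = (word>>2) & 0x3 = 2
len [4+:2] = (word>>4) & 0x3 = 2  ←
bank [6+:2] = (word>>6) & 0x3 = 0
len signed 2b, MSB=1: 2 - 4 = -2

-2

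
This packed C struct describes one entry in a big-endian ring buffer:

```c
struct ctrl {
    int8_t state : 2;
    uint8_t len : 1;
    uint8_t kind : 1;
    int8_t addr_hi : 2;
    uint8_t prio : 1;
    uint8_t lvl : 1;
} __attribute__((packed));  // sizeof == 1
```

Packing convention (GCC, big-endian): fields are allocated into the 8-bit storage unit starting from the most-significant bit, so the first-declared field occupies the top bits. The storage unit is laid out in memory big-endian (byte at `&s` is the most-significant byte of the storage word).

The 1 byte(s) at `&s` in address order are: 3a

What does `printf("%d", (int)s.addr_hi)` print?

[0]=0x3a (big-endian) → word 0x3a
state [6+:2] = (word>>6) & 0x3 = 0
len [5+:1] = (word>>5) & 0x1 = 1
kind [4+:1] = (word>>4) & 0x1 = 1
addr_hi [2+:2] = (word>>2) & 0x3 = 2  ←
prio [1+:1] = (word>>1) & 0x1 = 1
lvl [0+:1] = (word>>0) & 0x1 = 0
addr_hi signed 2b, MSB=1: 2 - 4 = -2

-2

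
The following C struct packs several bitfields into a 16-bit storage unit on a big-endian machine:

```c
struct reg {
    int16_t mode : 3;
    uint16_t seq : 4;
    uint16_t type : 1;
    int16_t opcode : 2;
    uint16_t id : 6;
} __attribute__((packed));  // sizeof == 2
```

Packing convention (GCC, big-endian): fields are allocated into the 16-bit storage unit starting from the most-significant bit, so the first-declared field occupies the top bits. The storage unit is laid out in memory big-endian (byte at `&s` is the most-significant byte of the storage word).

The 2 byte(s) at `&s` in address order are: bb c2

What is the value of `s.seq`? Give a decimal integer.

13

[0]=0xbb [1]=0xc2 (big-endian) → word 0xbbc2
mode:3 @ bit 13 → (0xbbc2>>13)&0x7 = 0x5
seq:4 @ bit 9 → (0xbbc2>>9)&0xf = 0xd  ←
type:1 @ bit 8 → (0xbbc2>>8)&0x1 = 0x1
opcode:2 @ bit 6 → (0xbbc2>>6)&0x3 = 0x3
id:6 @ bit 0 → (0xbbc2>>0)&0x3f = 0x2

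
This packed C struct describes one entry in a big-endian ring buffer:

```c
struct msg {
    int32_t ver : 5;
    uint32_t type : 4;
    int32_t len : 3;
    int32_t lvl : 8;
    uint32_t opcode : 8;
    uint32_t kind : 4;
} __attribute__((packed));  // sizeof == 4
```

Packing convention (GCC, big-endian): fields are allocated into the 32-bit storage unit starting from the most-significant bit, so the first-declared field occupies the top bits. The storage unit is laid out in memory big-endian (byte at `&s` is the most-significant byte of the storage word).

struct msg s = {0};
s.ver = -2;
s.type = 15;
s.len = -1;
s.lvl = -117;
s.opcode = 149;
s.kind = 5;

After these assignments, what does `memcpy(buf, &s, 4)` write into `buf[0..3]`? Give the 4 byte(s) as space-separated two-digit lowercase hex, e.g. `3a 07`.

[27+:5] ver=-2 & 0x1f = 0x1e; word=0xf0000000
[23+:4] type=15 & 0xf = 0xf; word=0xf7800000
[20+:3] len=-1 & 0x7 = 0x7; word=0xf7f00000
[12+:8] lvl=-117 & 0xff = 0x8b; word=0xf7f8b000
[4+:8] opcode=149 & 0xff = 0x95; word=0xf7f8b950
[0+:4] kind=5 & 0xf = 0x5; word=0xf7f8b955
word = 0xf7f8b955 → big-endian bytes:
  [0]=0xf7  [1]=0xf8  [2]=0xb9  [3]=0x55

f7 f8 b9 55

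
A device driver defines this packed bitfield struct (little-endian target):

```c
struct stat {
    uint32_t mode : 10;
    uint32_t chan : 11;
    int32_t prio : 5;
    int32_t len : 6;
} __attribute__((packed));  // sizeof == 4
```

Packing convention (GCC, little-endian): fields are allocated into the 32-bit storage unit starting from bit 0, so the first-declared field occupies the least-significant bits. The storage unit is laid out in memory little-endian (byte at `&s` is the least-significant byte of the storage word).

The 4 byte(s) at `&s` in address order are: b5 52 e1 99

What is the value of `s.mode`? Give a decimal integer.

693

[0]=0xb5 [1]=0x52 [2]=0xe1 [3]=0x99 (little-endian) → word 0x99e152b5
mode [0+:10] = (word>>0) & 0x3ff = 693  ←
chan [10+:11] = (word>>10) & 0x7ff = 84
prio [21+:5] = (word>>21) & 0x1f = 15
len [26+:6] = (word>>26) & 0x3f = 38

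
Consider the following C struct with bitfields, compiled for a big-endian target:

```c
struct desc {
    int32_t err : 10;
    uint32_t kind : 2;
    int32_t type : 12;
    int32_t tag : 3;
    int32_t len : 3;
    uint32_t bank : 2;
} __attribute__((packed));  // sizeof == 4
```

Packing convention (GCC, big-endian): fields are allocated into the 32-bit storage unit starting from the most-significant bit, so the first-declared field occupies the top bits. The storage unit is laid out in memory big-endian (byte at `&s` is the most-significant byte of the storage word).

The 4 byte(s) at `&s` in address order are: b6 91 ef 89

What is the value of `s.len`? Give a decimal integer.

2

[0]=0xb6 [1]=0x91 [2]=0xef [3]=0x89 (big-endian) → word 0xb691ef89
err [22+:10] = (word>>22) & 0x3ff = 730
kind [20+:2] = (word>>20) & 0x3 = 1
type [8+:12] = (word>>8) & 0xfff = 495
tag [5+:3] = (word>>5) & 0x7 = 4
len [2+:3] = (word>>2) & 0x7 = 2  ←
bank [0+:2] = (word>>0) & 0x3 = 1
len signed 3b, MSB=0: value = 2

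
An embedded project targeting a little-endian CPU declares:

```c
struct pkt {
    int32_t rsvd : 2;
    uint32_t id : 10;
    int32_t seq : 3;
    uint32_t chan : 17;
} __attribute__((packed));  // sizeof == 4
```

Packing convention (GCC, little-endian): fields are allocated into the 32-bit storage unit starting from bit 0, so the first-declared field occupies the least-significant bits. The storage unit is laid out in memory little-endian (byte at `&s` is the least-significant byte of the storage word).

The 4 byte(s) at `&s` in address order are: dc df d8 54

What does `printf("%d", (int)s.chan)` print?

[0]=0xdc [1]=0xdf [2]=0xd8 [3]=0x54 (little-endian) → word 0x54d8dfdc
rsvd [0+:2] = (word>>0) & 0x3 = 0
id [2+:10] = (word>>2) & 0x3ff = 1015
seq [12+:3] = (word>>12) & 0x7 = 5
chan [15+:17] = (word>>15) & 0x1ffff = 43441  ←

43441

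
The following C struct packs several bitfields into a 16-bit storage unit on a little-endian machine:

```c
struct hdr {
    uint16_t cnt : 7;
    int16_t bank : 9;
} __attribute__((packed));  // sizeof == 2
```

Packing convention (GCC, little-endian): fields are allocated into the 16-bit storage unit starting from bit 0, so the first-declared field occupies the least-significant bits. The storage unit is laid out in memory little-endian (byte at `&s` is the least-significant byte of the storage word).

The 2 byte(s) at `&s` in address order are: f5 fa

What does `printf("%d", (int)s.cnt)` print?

[0]=0xf5 [1]=0xfa (little-endian) → word 0xfaf5
cnt [0+:7] = (word>>0) & 0x7f = 117  ←
bank [7+:9] = (word>>7) & 0x1ff = 501

117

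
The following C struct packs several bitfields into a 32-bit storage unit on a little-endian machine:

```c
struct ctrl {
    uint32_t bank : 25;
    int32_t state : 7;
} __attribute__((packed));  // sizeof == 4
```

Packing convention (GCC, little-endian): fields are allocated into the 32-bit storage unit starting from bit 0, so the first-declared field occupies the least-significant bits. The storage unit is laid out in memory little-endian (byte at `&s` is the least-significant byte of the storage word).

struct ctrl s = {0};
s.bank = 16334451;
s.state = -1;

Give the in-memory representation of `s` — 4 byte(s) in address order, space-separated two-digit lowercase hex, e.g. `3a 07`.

73 3e f9 fe

bank (25b) val=16334451 bits=0xf93e73 at bit 0: 0x00f93e73
state (7b) val=-1 bits=0x7f at bit 25: 0xfef93e73
word = 0xfef93e73 → little-endian bytes:
  [0]=0x73  [1]=0x3e  [2]=0xf9  [3]=0xfe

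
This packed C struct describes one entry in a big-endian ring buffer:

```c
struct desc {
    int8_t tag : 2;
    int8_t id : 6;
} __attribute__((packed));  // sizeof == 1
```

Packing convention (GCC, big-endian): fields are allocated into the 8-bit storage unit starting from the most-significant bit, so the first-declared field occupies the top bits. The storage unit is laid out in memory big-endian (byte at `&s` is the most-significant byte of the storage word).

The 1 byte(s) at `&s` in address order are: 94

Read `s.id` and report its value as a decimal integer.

20

[0]=0x94 (big-endian) → word 0x94
tag [6+:2] = (word>>6) & 0x3 = 2
id [0+:6] = (word>>0) & 0x3f = 20  ←
id signed 6b, MSB=0: value = 20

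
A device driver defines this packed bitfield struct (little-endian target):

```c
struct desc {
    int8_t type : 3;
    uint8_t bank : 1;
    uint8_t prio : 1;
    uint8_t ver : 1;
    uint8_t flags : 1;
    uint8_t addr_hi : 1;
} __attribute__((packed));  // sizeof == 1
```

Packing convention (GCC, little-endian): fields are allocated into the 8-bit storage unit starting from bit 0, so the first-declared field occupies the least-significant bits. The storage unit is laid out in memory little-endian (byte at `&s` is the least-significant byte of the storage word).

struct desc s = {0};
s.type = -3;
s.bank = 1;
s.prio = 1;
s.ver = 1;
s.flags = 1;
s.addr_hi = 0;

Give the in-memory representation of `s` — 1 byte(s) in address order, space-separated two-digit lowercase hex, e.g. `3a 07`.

7d

[0+:3] type=-3 & 0x7 = 0x5; word=0x05
[3+:1] bank=1 & 0x1 = 0x1; word=0x0d
[4+:1] prio=1 & 0x1 = 0x1; word=0x1d
[5+:1] ver=1 & 0x1 = 0x1; word=0x3d
[6+:1] flags=1 & 0x1 = 0x1; word=0x7d
[7+:1] addr_hi=0 & 0x1 = 0x0; word=0x7d
word = 0x7d → little-endian bytes:
  [0]=0x7d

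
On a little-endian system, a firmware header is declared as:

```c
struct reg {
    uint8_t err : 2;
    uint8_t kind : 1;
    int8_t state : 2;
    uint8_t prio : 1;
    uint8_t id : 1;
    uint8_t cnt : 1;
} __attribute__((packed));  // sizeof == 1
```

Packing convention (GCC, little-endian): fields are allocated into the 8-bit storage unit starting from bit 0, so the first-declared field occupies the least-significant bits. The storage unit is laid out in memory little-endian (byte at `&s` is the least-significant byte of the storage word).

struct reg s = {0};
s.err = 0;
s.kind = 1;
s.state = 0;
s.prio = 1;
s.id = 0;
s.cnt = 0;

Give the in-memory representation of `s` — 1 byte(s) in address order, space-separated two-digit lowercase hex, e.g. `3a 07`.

24

err (2b) val=0 bits=0x0 at bit 0: 0x00
kind (1b) val=1 bits=0x1 at bit 2: 0x04
state (2b) val=0 bits=0x0 at bit 3: 0x04
prio (1b) val=1 bits=0x1 at bit 5: 0x24
id (1b) val=0 bits=0x0 at bit 6: 0x24
cnt (1b) val=0 bits=0x0 at bit 7: 0x24
word = 0x24 → little-endian bytes:
  [0]=0x24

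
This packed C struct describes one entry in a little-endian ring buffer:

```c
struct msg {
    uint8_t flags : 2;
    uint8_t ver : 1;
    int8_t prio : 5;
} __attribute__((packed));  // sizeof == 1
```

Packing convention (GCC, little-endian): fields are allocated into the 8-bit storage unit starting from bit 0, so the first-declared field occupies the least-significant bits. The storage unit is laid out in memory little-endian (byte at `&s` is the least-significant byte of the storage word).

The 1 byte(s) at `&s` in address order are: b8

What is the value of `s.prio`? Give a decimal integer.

-9

[0]=0xb8 (little-endian) → word 0xb8
flags [0+:2] = (word>>0) & 0x3 = 0
ver [2+:1] = (word>>2) & 0x1 = 0
prio [3+:5] = (word>>3) & 0x1f = 23  ←
prio signed 5b, MSB=1: 23 - 32 = -9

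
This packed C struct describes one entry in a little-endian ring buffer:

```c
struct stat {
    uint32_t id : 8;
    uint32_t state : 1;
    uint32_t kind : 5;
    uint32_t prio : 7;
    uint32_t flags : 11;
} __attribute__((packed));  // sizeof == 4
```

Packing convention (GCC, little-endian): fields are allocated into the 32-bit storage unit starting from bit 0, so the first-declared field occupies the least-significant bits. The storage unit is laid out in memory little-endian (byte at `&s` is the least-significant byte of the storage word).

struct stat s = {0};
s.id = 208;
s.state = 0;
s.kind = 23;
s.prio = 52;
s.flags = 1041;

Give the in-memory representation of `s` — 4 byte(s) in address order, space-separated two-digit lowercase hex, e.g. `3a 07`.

d0 2e 2d 82

id (8b) val=208 bits=0xd0 at bit 0: 0x000000d0
state (1b) val=0 bits=0x0 at bit 8: 0x000000d0
kind (5b) val=23 bits=0x17 at bit 9: 0x00002ed0
prio (7b) val=52 bits=0x34 at bit 14: 0x000d2ed0
flags (11b) val=1041 bits=0x411 at bit 21: 0x822d2ed0
word = 0x822d2ed0 → little-endian bytes:
  [0]=0xd0  [1]=0x2e  [2]=0x2d  [3]=0x82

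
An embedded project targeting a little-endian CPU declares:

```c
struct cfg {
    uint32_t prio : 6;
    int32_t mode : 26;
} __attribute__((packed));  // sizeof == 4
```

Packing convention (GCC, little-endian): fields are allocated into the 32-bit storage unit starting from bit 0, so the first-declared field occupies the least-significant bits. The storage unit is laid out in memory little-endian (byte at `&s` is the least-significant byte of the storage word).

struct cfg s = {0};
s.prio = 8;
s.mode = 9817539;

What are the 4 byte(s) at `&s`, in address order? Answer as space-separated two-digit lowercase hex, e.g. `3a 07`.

c8 70 73 25

prio:6 = 8 → 0x8 << 0 → word 0x00000008
mode:26 = 9817539 → 0x95cdc3 << 6 → word 0x257370c8
word = 0x257370c8 → little-endian bytes:
  [0]=0xc8  [1]=0x70  [2]=0x73  [3]=0x25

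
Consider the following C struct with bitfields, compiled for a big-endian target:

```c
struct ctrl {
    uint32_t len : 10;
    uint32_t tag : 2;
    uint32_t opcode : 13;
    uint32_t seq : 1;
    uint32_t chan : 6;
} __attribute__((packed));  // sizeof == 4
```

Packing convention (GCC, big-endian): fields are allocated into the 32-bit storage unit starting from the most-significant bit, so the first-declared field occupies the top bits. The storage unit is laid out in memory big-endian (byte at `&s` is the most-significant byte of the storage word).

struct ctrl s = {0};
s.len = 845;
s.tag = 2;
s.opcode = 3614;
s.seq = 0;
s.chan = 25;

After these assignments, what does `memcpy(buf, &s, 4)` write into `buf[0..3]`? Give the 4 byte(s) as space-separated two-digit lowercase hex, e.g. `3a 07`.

d3 67 0f 19

len:10 = 845 → 0x34d << 22 → word 0xd3400000
tag:2 = 2 → 0x2 << 20 → word 0xd3600000
opcode:13 = 3614 → 0xe1e << 7 → word 0xd3670f00
seq:1 = 0 → 0x0 << 6 → word 0xd3670f00
chan:6 = 25 → 0x19 << 0 → word 0xd3670f19
word = 0xd3670f19 → big-endian bytes:
  [0]=0xd3  [1]=0x67  [2]=0x0f  [3]=0x19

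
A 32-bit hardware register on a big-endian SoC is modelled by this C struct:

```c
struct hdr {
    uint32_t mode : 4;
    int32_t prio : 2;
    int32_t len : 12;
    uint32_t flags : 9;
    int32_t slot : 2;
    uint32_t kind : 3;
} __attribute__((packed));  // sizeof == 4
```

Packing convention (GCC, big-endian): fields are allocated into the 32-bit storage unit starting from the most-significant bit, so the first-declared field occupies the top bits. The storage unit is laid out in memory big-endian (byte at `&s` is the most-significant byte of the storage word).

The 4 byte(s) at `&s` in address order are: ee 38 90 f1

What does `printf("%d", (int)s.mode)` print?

14

[0]=0xee [1]=0x38 [2]=0x90 [3]=0xf1 (big-endian) → word 0xee3890f1
mode [28+:4] = (word>>28) & 0xf = 14  ←
prio [26+:2] = (word>>26) & 0x3 = 3
len [14+:12] = (word>>14) & 0xfff = 2274
flags [5+:9] = (word>>5) & 0x1ff = 135
slot [3+:2] = (word>>3) & 0x3 = 2
kind [0+:3] = (word>>0) & 0x7 = 1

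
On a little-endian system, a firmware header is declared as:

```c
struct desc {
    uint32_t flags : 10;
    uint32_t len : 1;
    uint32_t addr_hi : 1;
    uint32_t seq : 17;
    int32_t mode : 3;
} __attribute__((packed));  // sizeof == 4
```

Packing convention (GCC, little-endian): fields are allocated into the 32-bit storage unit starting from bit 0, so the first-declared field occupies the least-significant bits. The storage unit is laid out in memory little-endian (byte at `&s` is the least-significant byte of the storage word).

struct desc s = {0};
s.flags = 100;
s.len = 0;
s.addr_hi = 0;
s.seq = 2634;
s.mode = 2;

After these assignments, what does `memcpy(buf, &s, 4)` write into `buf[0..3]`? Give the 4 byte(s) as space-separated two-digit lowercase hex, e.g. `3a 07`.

flags:10 = 100 → 0x64 << 0 → word 0x00000064
len:1 = 0 → 0x0 << 10 → word 0x00000064
addr_hi:1 = 0 → 0x0 << 11 → word 0x00000064
seq:17 = 2634 → 0xa4a << 12 → word 0x00a4a064
mode:3 = 2 → 0x2 << 29 → word 0x40a4a064
word = 0x40a4a064 → little-endian bytes:
  [0]=0x64  [1]=0xa0  [2]=0xa4  [3]=0x40

64 a0 a4 40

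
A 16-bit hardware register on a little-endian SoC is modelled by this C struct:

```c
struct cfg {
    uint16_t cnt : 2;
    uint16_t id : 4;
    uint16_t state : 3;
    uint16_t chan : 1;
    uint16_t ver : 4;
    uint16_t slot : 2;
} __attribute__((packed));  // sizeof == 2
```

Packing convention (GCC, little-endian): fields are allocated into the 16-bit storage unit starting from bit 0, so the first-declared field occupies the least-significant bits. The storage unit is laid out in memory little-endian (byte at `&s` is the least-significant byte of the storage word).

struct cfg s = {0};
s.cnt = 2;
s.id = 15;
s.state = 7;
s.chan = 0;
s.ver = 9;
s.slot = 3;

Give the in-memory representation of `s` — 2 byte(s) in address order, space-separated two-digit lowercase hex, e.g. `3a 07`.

cnt:2 = 2 → 0x2 << 0 → word 0x0002
id:4 = 15 → 0xf << 2 → word 0x003e
state:3 = 7 → 0x7 << 6 → word 0x01fe
chan:1 = 0 → 0x0 << 9 → word 0x01fe
ver:4 = 9 → 0x9 << 10 → word 0x25fe
slot:2 = 3 → 0x3 << 14 → word 0xe5fe
word = 0xe5fe → little-endian bytes:
  [0]=0xfe  [1]=0xe5

fe e5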